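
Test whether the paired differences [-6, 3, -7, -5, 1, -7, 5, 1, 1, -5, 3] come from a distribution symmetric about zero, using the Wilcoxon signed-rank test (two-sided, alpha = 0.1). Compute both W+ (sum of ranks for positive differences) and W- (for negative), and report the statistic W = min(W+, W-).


Step 1: Drop any zero differences (none here) and take |d_i|.
|d| = [6, 3, 7, 5, 1, 7, 5, 1, 1, 5, 3]
Step 2: Midrank |d_i| (ties get averaged ranks).
ranks: |6|->9, |3|->4.5, |7|->10.5, |5|->7, |1|->2, |7|->10.5, |5|->7, |1|->2, |1|->2, |5|->7, |3|->4.5
Step 3: Attach original signs; sum ranks with positive sign and with negative sign.
W+ = 4.5 + 2 + 7 + 2 + 2 + 4.5 = 22
W- = 9 + 10.5 + 7 + 10.5 + 7 = 44
(Check: W+ + W- = 66 should equal n(n+1)/2 = 66.)
Step 4: Test statistic W = min(W+, W-) = 22.
Step 5: Ties in |d|, so use the tie-corrected normal approximation.
        E[W] = n(n+1)/4 = 11*12/4 = 33.
        Tie groups: |d|=1 (t=3), |d|=3 (t=2), |d|=5 (t=3), |d|=7 (t=2); sum(t^3 - t) = 60.
        Var[W] = n(n+1)(2n+1)/24 - sum(t^3-t)/48 = 3036/24 - 60/48 = 125.25.
        z = (W - E[W]) / sqrt(Var[W]) = (22 - 33) / 11.1915 = -0.9829.
        Two-sided p = 2*Phi(z) = 0.325663.
Step 6: alpha = 0.1. fail to reject H0.

W+ = 22, W- = 44, W = min = 22, p = 0.325663, fail to reject H0.


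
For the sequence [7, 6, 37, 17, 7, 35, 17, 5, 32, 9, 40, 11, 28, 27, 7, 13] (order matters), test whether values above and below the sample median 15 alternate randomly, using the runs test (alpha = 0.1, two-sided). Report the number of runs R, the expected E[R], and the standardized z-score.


Step 1: Compute median = 15; label A = above, B = below.
Labels in order: BBAABAABABABAABB  (n_A = 8, n_B = 8)
Step 2: Count runs R = 11.
Step 3: Under H0 (random ordering), E[R] = 2*n_A*n_B/(n_A+n_B) + 1 = 2*8*8/16 + 1 = 9.0000.
        Var[R] = 2*n_A*n_B*(2*n_A*n_B - n_A - n_B) / ((n_A+n_B)^2 * (n_A+n_B-1)) = 14336/3840 = 3.7333.
        SD[R] = 1.9322.
Step 4: Continuity-corrected z = (R - 0.5 - E[R]) / SD[R] = (11 - 0.5 - 9.0000) / 1.9322 = 0.7763.
Step 5: Two-sided p-value via normal approximation = 2*(1 - Phi(|z|)) = 0.437558.
Step 6: alpha = 0.1. fail to reject H0.

R = 11, z = 0.7763, p = 0.437558, fail to reject H0.


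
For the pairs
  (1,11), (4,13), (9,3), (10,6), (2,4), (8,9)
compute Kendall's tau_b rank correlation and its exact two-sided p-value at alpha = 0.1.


Step 1: Enumerate the 15 unordered pairs (i,j) with i<j and classify each by sign(x_j-x_i) * sign(y_j-y_i).
  (1,2):dx=+3,dy=+2->C; (1,3):dx=+8,dy=-8->D; (1,4):dx=+9,dy=-5->D; (1,5):dx=+1,dy=-7->D
  (1,6):dx=+7,dy=-2->D; (2,3):dx=+5,dy=-10->D; (2,4):dx=+6,dy=-7->D; (2,5):dx=-2,dy=-9->C
  (2,6):dx=+4,dy=-4->D; (3,4):dx=+1,dy=+3->C; (3,5):dx=-7,dy=+1->D; (3,6):dx=-1,dy=+6->D
  (4,5):dx=-8,dy=-2->C; (4,6):dx=-2,dy=+3->D; (5,6):dx=+6,dy=+5->C
Step 2: C = 5, D = 10, total pairs = 15.
Step 3: tau = (C - D)/(n(n-1)/2) = (5 - 10)/15 = -0.333333.
Step 4: Exact two-sided p-value (enumerate n! = 720 permutations of y under H0): p = 0.469444.
Step 5: alpha = 0.1. fail to reject H0.

tau_b = -0.3333 (C=5, D=10), p = 0.469444, fail to reject H0.


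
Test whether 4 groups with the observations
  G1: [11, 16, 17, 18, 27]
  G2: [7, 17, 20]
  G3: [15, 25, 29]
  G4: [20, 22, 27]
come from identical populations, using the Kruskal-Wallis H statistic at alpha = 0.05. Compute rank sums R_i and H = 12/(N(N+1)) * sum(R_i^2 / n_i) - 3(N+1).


Step 1: Combine all N = 14 observations and assign midranks.
sorted (value, group, rank): (7,G2,1), (11,G1,2), (15,G3,3), (16,G1,4), (17,G1,5.5), (17,G2,5.5), (18,G1,7), (20,G2,8.5), (20,G4,8.5), (22,G4,10), (25,G3,11), (27,G1,12.5), (27,G4,12.5), (29,G3,14)
Step 2: Sum ranks within each group.
R_1 = 31 (n_1 = 5)
R_2 = 15 (n_2 = 3)
R_3 = 28 (n_3 = 3)
R_4 = 31 (n_4 = 3)
Step 3: H = 12/(N(N+1)) * sum(R_i^2/n_i) - 3(N+1)
     = 12/(14*15) * (31^2/5 + 15^2/3 + 28^2/3 + 31^2/3) - 3*15
     = 0.057143 * 848.867 - 45
     = 3.506667.
Step 4: Ties present; correction factor C = 1 - 18/(14^3 - 14) = 0.993407. Corrected H = 3.506667 / 0.993407 = 3.529941.
Step 5: Under H0, H ~ chi^2(3); p-value = 0.316900.
Step 6: alpha = 0.05. fail to reject H0.

H = 3.5299, df = 3, p = 0.316900, fail to reject H0.


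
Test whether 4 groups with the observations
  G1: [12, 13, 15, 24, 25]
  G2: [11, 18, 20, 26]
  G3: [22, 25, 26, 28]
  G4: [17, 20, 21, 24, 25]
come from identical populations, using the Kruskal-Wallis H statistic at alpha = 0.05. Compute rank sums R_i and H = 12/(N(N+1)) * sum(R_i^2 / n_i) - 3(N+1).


Step 1: Combine all N = 18 observations and assign midranks.
sorted (value, group, rank): (11,G2,1), (12,G1,2), (13,G1,3), (15,G1,4), (17,G4,5), (18,G2,6), (20,G2,7.5), (20,G4,7.5), (21,G4,9), (22,G3,10), (24,G1,11.5), (24,G4,11.5), (25,G1,14), (25,G3,14), (25,G4,14), (26,G2,16.5), (26,G3,16.5), (28,G3,18)
Step 2: Sum ranks within each group.
R_1 = 34.5 (n_1 = 5)
R_2 = 31 (n_2 = 4)
R_3 = 58.5 (n_3 = 4)
R_4 = 47 (n_4 = 5)
Step 3: H = 12/(N(N+1)) * sum(R_i^2/n_i) - 3(N+1)
     = 12/(18*19) * (34.5^2/5 + 31^2/4 + 58.5^2/4 + 47^2/5) - 3*19
     = 0.035088 * 1775.66 - 57
     = 5.303947.
Step 4: Ties present; correction factor C = 1 - 42/(18^3 - 18) = 0.992776. Corrected H = 5.303947 / 0.992776 = 5.342542.
Step 5: Under H0, H ~ chi^2(3); p-value = 0.148366.
Step 6: alpha = 0.05. fail to reject H0.

H = 5.3425, df = 3, p = 0.148366, fail to reject H0.


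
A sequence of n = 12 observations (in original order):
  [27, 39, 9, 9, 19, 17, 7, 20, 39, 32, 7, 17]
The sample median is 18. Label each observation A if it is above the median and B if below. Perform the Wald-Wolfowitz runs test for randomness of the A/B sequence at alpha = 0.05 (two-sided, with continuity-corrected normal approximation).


Step 1: Compute median = 18; label A = above, B = below.
Labels in order: AABBABBAAABB  (n_A = 6, n_B = 6)
Step 2: Count runs R = 6.
Step 3: Under H0 (random ordering), E[R] = 2*n_A*n_B/(n_A+n_B) + 1 = 2*6*6/12 + 1 = 7.0000.
        Var[R] = 2*n_A*n_B*(2*n_A*n_B - n_A - n_B) / ((n_A+n_B)^2 * (n_A+n_B-1)) = 4320/1584 = 2.7273.
        SD[R] = 1.6514.
Step 4: Continuity-corrected z = (R + 0.5 - E[R]) / SD[R] = (6 + 0.5 - 7.0000) / 1.6514 = -0.3028.
Step 5: Two-sided p-value via normal approximation = 2*(1 - Phi(|z|)) = 0.762069.
Step 6: alpha = 0.05. fail to reject H0.

R = 6, z = -0.3028, p = 0.762069, fail to reject H0.


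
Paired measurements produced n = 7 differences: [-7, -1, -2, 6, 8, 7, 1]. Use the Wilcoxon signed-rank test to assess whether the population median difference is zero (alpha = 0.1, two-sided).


Step 1: Drop any zero differences (none here) and take |d_i|.
|d| = [7, 1, 2, 6, 8, 7, 1]
Step 2: Midrank |d_i| (ties get averaged ranks).
ranks: |7|->5.5, |1|->1.5, |2|->3, |6|->4, |8|->7, |7|->5.5, |1|->1.5
Step 3: Attach original signs; sum ranks with positive sign and with negative sign.
W+ = 4 + 7 + 5.5 + 1.5 = 18
W- = 5.5 + 1.5 + 3 = 10
(Check: W+ + W- = 28 should equal n(n+1)/2 = 28.)
Step 4: Test statistic W = min(W+, W-) = 10.
Step 5: Ties in |d|, so use the tie-corrected normal approximation.
        E[W] = n(n+1)/4 = 7*8/4 = 14.
        Tie groups: |d|=1 (t=2), |d|=7 (t=2); sum(t^3 - t) = 12.
        Var[W] = n(n+1)(2n+1)/24 - sum(t^3-t)/48 = 840/24 - 12/48 = 34.75.
        z = (W - E[W]) / sqrt(Var[W]) = (10 - 14) / 5.8949 = -0.6786.
        Two-sided p = 2*Phi(z) = 0.497422.
Step 6: alpha = 0.1. fail to reject H0.

W+ = 18, W- = 10, W = min = 10, p = 0.497422, fail to reject H0.


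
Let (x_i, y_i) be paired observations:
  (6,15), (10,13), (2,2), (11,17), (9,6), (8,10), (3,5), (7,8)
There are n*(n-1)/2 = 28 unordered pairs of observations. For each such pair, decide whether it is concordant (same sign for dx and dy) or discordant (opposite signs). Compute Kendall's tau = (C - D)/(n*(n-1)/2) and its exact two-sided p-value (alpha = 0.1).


Step 1: Enumerate the 28 unordered pairs (i,j) with i<j and classify each by sign(x_j-x_i) * sign(y_j-y_i).
  (1,2):dx=+4,dy=-2->D; (1,3):dx=-4,dy=-13->C; (1,4):dx=+5,dy=+2->C; (1,5):dx=+3,dy=-9->D
  (1,6):dx=+2,dy=-5->D; (1,7):dx=-3,dy=-10->C; (1,8):dx=+1,dy=-7->D; (2,3):dx=-8,dy=-11->C
  (2,4):dx=+1,dy=+4->C; (2,5):dx=-1,dy=-7->C; (2,6):dx=-2,dy=-3->C; (2,7):dx=-7,dy=-8->C
  (2,8):dx=-3,dy=-5->C; (3,4):dx=+9,dy=+15->C; (3,5):dx=+7,dy=+4->C; (3,6):dx=+6,dy=+8->C
  (3,7):dx=+1,dy=+3->C; (3,8):dx=+5,dy=+6->C; (4,5):dx=-2,dy=-11->C; (4,6):dx=-3,dy=-7->C
  (4,7):dx=-8,dy=-12->C; (4,8):dx=-4,dy=-9->C; (5,6):dx=-1,dy=+4->D; (5,7):dx=-6,dy=-1->C
  (5,8):dx=-2,dy=+2->D; (6,7):dx=-5,dy=-5->C; (6,8):dx=-1,dy=-2->C; (7,8):dx=+4,dy=+3->C
Step 2: C = 22, D = 6, total pairs = 28.
Step 3: tau = (C - D)/(n(n-1)/2) = (22 - 6)/28 = 0.571429.
Step 4: Exact two-sided p-value (enumerate n! = 40320 permutations of y under H0): p = 0.061012.
Step 5: alpha = 0.1. reject H0.

tau_b = 0.5714 (C=22, D=6), p = 0.061012, reject H0.


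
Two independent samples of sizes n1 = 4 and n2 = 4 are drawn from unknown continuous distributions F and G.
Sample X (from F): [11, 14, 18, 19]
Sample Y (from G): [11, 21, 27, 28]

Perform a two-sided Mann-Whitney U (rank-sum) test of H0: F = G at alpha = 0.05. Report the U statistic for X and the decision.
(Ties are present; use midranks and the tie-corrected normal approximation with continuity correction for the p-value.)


Step 1: Combine and sort all 8 observations; assign midranks.
sorted (value, group): (11,X), (11,Y), (14,X), (18,X), (19,X), (21,Y), (27,Y), (28,Y)
ranks: 11->1.5, 11->1.5, 14->3, 18->4, 19->5, 21->6, 27->7, 28->8
Step 2: Rank sum for X: R1 = 1.5 + 3 + 4 + 5 = 13.5.
Step 3: U_X = R1 - n1(n1+1)/2 = 13.5 - 4*5/2 = 13.5 - 10 = 3.5.
       U_Y = n1*n2 - U_X = 16 - 3.5 = 12.5.
Step 4: Ties are present, so use the tie-corrected normal approximation (with continuity correction) for the p-value.
Step 5: p-value = 0.245383; compare to alpha = 0.05. fail to reject H0.

U_X = 3.5, p = 0.245383, fail to reject H0 at alpha = 0.05.


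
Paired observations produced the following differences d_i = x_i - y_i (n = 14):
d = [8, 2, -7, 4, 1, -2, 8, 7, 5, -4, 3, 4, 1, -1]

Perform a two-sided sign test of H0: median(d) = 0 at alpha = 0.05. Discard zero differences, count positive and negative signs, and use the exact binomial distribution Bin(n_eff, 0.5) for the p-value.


Step 1: Discard zero differences. Original n = 14; n_eff = number of nonzero differences = 14.
Nonzero differences (with sign): +8, +2, -7, +4, +1, -2, +8, +7, +5, -4, +3, +4, +1, -1
Step 2: Count signs: positive = 10, negative = 4.
Step 3: Under H0: P(positive) = 0.5, so the number of positives S ~ Bin(14, 0.5).
Step 4: Two-sided exact p-value = sum of Bin(14,0.5) probabilities at or below the observed probability = 0.179565.
Step 5: alpha = 0.05. fail to reject H0.

n_eff = 14, pos = 10, neg = 4, p = 0.179565, fail to reject H0.


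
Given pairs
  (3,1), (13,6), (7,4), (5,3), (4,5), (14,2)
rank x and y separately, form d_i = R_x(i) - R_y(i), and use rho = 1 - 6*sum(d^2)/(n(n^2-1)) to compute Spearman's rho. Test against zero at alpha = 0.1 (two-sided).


Step 1: Rank x and y separately (midranks; no ties here).
rank(x): 3->1, 13->5, 7->4, 5->3, 4->2, 14->6
rank(y): 1->1, 6->6, 4->4, 3->3, 5->5, 2->2
Step 2: d_i = R_x(i) - R_y(i); compute d_i^2.
  (1-1)^2=0, (5-6)^2=1, (4-4)^2=0, (3-3)^2=0, (2-5)^2=9, (6-2)^2=16
sum(d^2) = 26.
Step 3: rho = 1 - 6*26 / (6*(6^2 - 1)) = 1 - 156/210 = 0.257143.
Step 4: Under H0, t = rho * sqrt((n-2)/(1-rho^2)) = 0.5322 ~ t(4).
Step 5: Two-sided p-value from the t-distribution with 4 df = 0.622787.
Step 6: alpha = 0.1. fail to reject H0.

rho = 0.2571, p = 0.622787, fail to reject H0 at alpha = 0.1.


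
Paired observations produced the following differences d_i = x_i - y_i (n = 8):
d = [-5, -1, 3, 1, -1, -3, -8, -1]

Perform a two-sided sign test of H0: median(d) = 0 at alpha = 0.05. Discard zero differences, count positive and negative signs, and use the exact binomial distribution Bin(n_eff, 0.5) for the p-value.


Step 1: Discard zero differences. Original n = 8; n_eff = number of nonzero differences = 8.
Nonzero differences (with sign): -5, -1, +3, +1, -1, -3, -8, -1
Step 2: Count signs: positive = 2, negative = 6.
Step 3: Under H0: P(positive) = 0.5, so the number of positives S ~ Bin(8, 0.5).
Step 4: Two-sided exact p-value = sum of Bin(8,0.5) probabilities at or below the observed probability = 0.289062.
Step 5: alpha = 0.05. fail to reject H0.

n_eff = 8, pos = 2, neg = 6, p = 0.289062, fail to reject H0.


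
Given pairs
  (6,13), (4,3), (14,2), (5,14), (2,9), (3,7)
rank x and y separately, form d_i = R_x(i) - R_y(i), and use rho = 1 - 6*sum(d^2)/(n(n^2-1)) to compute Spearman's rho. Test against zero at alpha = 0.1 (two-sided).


Step 1: Rank x and y separately (midranks; no ties here).
rank(x): 6->5, 4->3, 14->6, 5->4, 2->1, 3->2
rank(y): 13->5, 3->2, 2->1, 14->6, 9->4, 7->3
Step 2: d_i = R_x(i) - R_y(i); compute d_i^2.
  (5-5)^2=0, (3-2)^2=1, (6-1)^2=25, (4-6)^2=4, (1-4)^2=9, (2-3)^2=1
sum(d^2) = 40.
Step 3: rho = 1 - 6*40 / (6*(6^2 - 1)) = 1 - 240/210 = -0.142857.
Step 4: Under H0, t = rho * sqrt((n-2)/(1-rho^2)) = -0.2887 ~ t(4).
Step 5: Two-sided p-value from the t-distribution with 4 df = 0.787172.
Step 6: alpha = 0.1. fail to reject H0.

rho = -0.1429, p = 0.787172, fail to reject H0 at alpha = 0.1.


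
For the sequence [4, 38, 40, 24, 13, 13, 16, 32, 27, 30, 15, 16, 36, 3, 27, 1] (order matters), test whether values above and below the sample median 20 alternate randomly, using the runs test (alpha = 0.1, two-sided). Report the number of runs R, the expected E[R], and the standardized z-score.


Step 1: Compute median = 20; label A = above, B = below.
Labels in order: BAAABBBAAABBABAB  (n_A = 8, n_B = 8)
Step 2: Count runs R = 9.
Step 3: Under H0 (random ordering), E[R] = 2*n_A*n_B/(n_A+n_B) + 1 = 2*8*8/16 + 1 = 9.0000.
        Var[R] = 2*n_A*n_B*(2*n_A*n_B - n_A - n_B) / ((n_A+n_B)^2 * (n_A+n_B-1)) = 14336/3840 = 3.7333.
        SD[R] = 1.9322.
Step 4: R = E[R], so z = 0 with no continuity correction.
Step 5: Two-sided p-value via normal approximation = 2*(1 - Phi(|z|)) = 1.000000.
Step 6: alpha = 0.1. fail to reject H0.

R = 9, z = 0.0000, p = 1.000000, fail to reject H0.


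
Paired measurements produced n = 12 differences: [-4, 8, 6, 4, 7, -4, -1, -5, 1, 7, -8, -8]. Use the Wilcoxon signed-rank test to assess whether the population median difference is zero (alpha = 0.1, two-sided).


Step 1: Drop any zero differences (none here) and take |d_i|.
|d| = [4, 8, 6, 4, 7, 4, 1, 5, 1, 7, 8, 8]
Step 2: Midrank |d_i| (ties get averaged ranks).
ranks: |4|->4, |8|->11, |6|->7, |4|->4, |7|->8.5, |4|->4, |1|->1.5, |5|->6, |1|->1.5, |7|->8.5, |8|->11, |8|->11
Step 3: Attach original signs; sum ranks with positive sign and with negative sign.
W+ = 11 + 7 + 4 + 8.5 + 1.5 + 8.5 = 40.5
W- = 4 + 4 + 1.5 + 6 + 11 + 11 = 37.5
(Check: W+ + W- = 78 should equal n(n+1)/2 = 78.)
Step 4: Test statistic W = min(W+, W-) = 37.5.
Step 5: Ties in |d|, so use the tie-corrected normal approximation.
        E[W] = n(n+1)/4 = 12*13/4 = 39.
        Tie groups: |d|=1 (t=2), |d|=4 (t=3), |d|=7 (t=2), |d|=8 (t=3); sum(t^3 - t) = 60.
        Var[W] = n(n+1)(2n+1)/24 - sum(t^3-t)/48 = 3900/24 - 60/48 = 161.25.
        z = (W - E[W]) / sqrt(Var[W]) = (37.5 - 39) / 12.6984 = -0.1181.
        Two-sided p = 2*Phi(z) = 0.905969.
Step 6: alpha = 0.1. fail to reject H0.

W+ = 40.5, W- = 37.5, W = min = 37.5, p = 0.905969, fail to reject H0.


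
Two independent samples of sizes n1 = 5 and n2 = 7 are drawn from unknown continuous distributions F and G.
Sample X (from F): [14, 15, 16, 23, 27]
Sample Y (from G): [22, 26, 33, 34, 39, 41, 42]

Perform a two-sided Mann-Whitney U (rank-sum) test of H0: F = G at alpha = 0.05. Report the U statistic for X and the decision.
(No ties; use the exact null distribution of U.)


Step 1: Combine and sort all 12 observations; assign midranks.
sorted (value, group): (14,X), (15,X), (16,X), (22,Y), (23,X), (26,Y), (27,X), (33,Y), (34,Y), (39,Y), (41,Y), (42,Y)
ranks: 14->1, 15->2, 16->3, 22->4, 23->5, 26->6, 27->7, 33->8, 34->9, 39->10, 41->11, 42->12
Step 2: Rank sum for X: R1 = 1 + 2 + 3 + 5 + 7 = 18.
Step 3: U_X = R1 - n1(n1+1)/2 = 18 - 5*6/2 = 18 - 15 = 3.
       U_Y = n1*n2 - U_X = 35 - 3 = 32.
Step 4: No ties, so the exact null distribution of U (based on enumerating the C(12,5) = 792 equally likely rank assignments) gives the two-sided p-value.
Step 5: p-value = 0.017677; compare to alpha = 0.05. reject H0.

U_X = 3, p = 0.017677, reject H0 at alpha = 0.05.


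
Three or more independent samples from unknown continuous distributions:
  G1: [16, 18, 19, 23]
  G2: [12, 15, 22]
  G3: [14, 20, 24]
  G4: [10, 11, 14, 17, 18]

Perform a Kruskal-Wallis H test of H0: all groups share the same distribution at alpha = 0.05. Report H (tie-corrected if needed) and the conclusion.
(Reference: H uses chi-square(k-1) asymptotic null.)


Step 1: Combine all N = 15 observations and assign midranks.
sorted (value, group, rank): (10,G4,1), (11,G4,2), (12,G2,3), (14,G3,4.5), (14,G4,4.5), (15,G2,6), (16,G1,7), (17,G4,8), (18,G1,9.5), (18,G4,9.5), (19,G1,11), (20,G3,12), (22,G2,13), (23,G1,14), (24,G3,15)
Step 2: Sum ranks within each group.
R_1 = 41.5 (n_1 = 4)
R_2 = 22 (n_2 = 3)
R_3 = 31.5 (n_3 = 3)
R_4 = 25 (n_4 = 5)
Step 3: H = 12/(N(N+1)) * sum(R_i^2/n_i) - 3(N+1)
     = 12/(15*16) * (41.5^2/4 + 22^2/3 + 31.5^2/3 + 25^2/5) - 3*16
     = 0.050000 * 1047.65 - 48
     = 4.382292.
Step 4: Ties present; correction factor C = 1 - 12/(15^3 - 15) = 0.996429. Corrected H = 4.382292 / 0.996429 = 4.397999.
Step 5: Under H0, H ~ chi^2(3); p-value = 0.221571.
Step 6: alpha = 0.05. fail to reject H0.

H = 4.3980, df = 3, p = 0.221571, fail to reject H0.


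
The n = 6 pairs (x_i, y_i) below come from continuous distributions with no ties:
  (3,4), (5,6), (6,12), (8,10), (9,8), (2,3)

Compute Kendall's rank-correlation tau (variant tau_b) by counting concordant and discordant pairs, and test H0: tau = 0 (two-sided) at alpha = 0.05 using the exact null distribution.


Step 1: Enumerate the 15 unordered pairs (i,j) with i<j and classify each by sign(x_j-x_i) * sign(y_j-y_i).
  (1,2):dx=+2,dy=+2->C; (1,3):dx=+3,dy=+8->C; (1,4):dx=+5,dy=+6->C; (1,5):dx=+6,dy=+4->C
  (1,6):dx=-1,dy=-1->C; (2,3):dx=+1,dy=+6->C; (2,4):dx=+3,dy=+4->C; (2,5):dx=+4,dy=+2->C
  (2,6):dx=-3,dy=-3->C; (3,4):dx=+2,dy=-2->D; (3,5):dx=+3,dy=-4->D; (3,6):dx=-4,dy=-9->C
  (4,5):dx=+1,dy=-2->D; (4,6):dx=-6,dy=-7->C; (5,6):dx=-7,dy=-5->C
Step 2: C = 12, D = 3, total pairs = 15.
Step 3: tau = (C - D)/(n(n-1)/2) = (12 - 3)/15 = 0.600000.
Step 4: Exact two-sided p-value (enumerate n! = 720 permutations of y under H0): p = 0.136111.
Step 5: alpha = 0.05. fail to reject H0.

tau_b = 0.6000 (C=12, D=3), p = 0.136111, fail to reject H0.


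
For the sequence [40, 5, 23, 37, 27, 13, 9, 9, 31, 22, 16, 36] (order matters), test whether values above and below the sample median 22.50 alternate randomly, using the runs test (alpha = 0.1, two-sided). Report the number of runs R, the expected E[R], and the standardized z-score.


Step 1: Compute median = 22.50; label A = above, B = below.
Labels in order: ABAAABBBABBA  (n_A = 6, n_B = 6)
Step 2: Count runs R = 7.
Step 3: Under H0 (random ordering), E[R] = 2*n_A*n_B/(n_A+n_B) + 1 = 2*6*6/12 + 1 = 7.0000.
        Var[R] = 2*n_A*n_B*(2*n_A*n_B - n_A - n_B) / ((n_A+n_B)^2 * (n_A+n_B-1)) = 4320/1584 = 2.7273.
        SD[R] = 1.6514.
Step 4: R = E[R], so z = 0 with no continuity correction.
Step 5: Two-sided p-value via normal approximation = 2*(1 - Phi(|z|)) = 1.000000.
Step 6: alpha = 0.1. fail to reject H0.

R = 7, z = 0.0000, p = 1.000000, fail to reject H0.


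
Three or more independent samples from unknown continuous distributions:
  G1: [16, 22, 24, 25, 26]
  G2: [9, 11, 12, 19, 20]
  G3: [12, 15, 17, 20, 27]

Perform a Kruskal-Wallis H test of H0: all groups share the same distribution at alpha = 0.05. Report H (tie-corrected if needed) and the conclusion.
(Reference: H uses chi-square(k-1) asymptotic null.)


Step 1: Combine all N = 15 observations and assign midranks.
sorted (value, group, rank): (9,G2,1), (11,G2,2), (12,G2,3.5), (12,G3,3.5), (15,G3,5), (16,G1,6), (17,G3,7), (19,G2,8), (20,G2,9.5), (20,G3,9.5), (22,G1,11), (24,G1,12), (25,G1,13), (26,G1,14), (27,G3,15)
Step 2: Sum ranks within each group.
R_1 = 56 (n_1 = 5)
R_2 = 24 (n_2 = 5)
R_3 = 40 (n_3 = 5)
Step 3: H = 12/(N(N+1)) * sum(R_i^2/n_i) - 3(N+1)
     = 12/(15*16) * (56^2/5 + 24^2/5 + 40^2/5) - 3*16
     = 0.050000 * 1062.4 - 48
     = 5.120000.
Step 4: Ties present; correction factor C = 1 - 12/(15^3 - 15) = 0.996429. Corrected H = 5.120000 / 0.996429 = 5.138351.
Step 5: Under H0, H ~ chi^2(2); p-value = 0.076599.
Step 6: alpha = 0.05. fail to reject H0.

H = 5.1384, df = 2, p = 0.076599, fail to reject H0.


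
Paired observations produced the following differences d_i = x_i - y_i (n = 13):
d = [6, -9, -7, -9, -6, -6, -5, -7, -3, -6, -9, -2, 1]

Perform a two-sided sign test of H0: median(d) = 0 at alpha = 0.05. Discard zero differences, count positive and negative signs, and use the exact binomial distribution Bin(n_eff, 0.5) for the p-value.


Step 1: Discard zero differences. Original n = 13; n_eff = number of nonzero differences = 13.
Nonzero differences (with sign): +6, -9, -7, -9, -6, -6, -5, -7, -3, -6, -9, -2, +1
Step 2: Count signs: positive = 2, negative = 11.
Step 3: Under H0: P(positive) = 0.5, so the number of positives S ~ Bin(13, 0.5).
Step 4: Two-sided exact p-value = sum of Bin(13,0.5) probabilities at or below the observed probability = 0.022461.
Step 5: alpha = 0.05. reject H0.

n_eff = 13, pos = 2, neg = 11, p = 0.022461, reject H0.


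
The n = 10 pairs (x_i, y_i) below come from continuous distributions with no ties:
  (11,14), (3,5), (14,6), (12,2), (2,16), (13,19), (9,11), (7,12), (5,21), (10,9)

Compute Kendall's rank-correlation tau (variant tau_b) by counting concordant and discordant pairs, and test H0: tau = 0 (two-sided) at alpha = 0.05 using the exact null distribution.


Step 1: Enumerate the 45 unordered pairs (i,j) with i<j and classify each by sign(x_j-x_i) * sign(y_j-y_i).
  (1,2):dx=-8,dy=-9->C; (1,3):dx=+3,dy=-8->D; (1,4):dx=+1,dy=-12->D; (1,5):dx=-9,dy=+2->D
  (1,6):dx=+2,dy=+5->C; (1,7):dx=-2,dy=-3->C; (1,8):dx=-4,dy=-2->C; (1,9):dx=-6,dy=+7->D
  (1,10):dx=-1,dy=-5->C; (2,3):dx=+11,dy=+1->C; (2,4):dx=+9,dy=-3->D; (2,5):dx=-1,dy=+11->D
  (2,6):dx=+10,dy=+14->C; (2,7):dx=+6,dy=+6->C; (2,8):dx=+4,dy=+7->C; (2,9):dx=+2,dy=+16->C
  (2,10):dx=+7,dy=+4->C; (3,4):dx=-2,dy=-4->C; (3,5):dx=-12,dy=+10->D; (3,6):dx=-1,dy=+13->D
  (3,7):dx=-5,dy=+5->D; (3,8):dx=-7,dy=+6->D; (3,9):dx=-9,dy=+15->D; (3,10):dx=-4,dy=+3->D
  (4,5):dx=-10,dy=+14->D; (4,6):dx=+1,dy=+17->C; (4,7):dx=-3,dy=+9->D; (4,8):dx=-5,dy=+10->D
  (4,9):dx=-7,dy=+19->D; (4,10):dx=-2,dy=+7->D; (5,6):dx=+11,dy=+3->C; (5,7):dx=+7,dy=-5->D
  (5,8):dx=+5,dy=-4->D; (5,9):dx=+3,dy=+5->C; (5,10):dx=+8,dy=-7->D; (6,7):dx=-4,dy=-8->C
  (6,8):dx=-6,dy=-7->C; (6,9):dx=-8,dy=+2->D; (6,10):dx=-3,dy=-10->C; (7,8):dx=-2,dy=+1->D
  (7,9):dx=-4,dy=+10->D; (7,10):dx=+1,dy=-2->D; (8,9):dx=-2,dy=+9->D; (8,10):dx=+3,dy=-3->D
  (9,10):dx=+5,dy=-12->D
Step 2: C = 18, D = 27, total pairs = 45.
Step 3: tau = (C - D)/(n(n-1)/2) = (18 - 27)/45 = -0.200000.
Step 4: Exact two-sided p-value (enumerate n! = 3628800 permutations of y under H0): p = 0.484313.
Step 5: alpha = 0.05. fail to reject H0.

tau_b = -0.2000 (C=18, D=27), p = 0.484313, fail to reject H0.


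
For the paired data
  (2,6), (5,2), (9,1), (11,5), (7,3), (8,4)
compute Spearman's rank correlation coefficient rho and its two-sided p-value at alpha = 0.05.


Step 1: Rank x and y separately (midranks; no ties here).
rank(x): 2->1, 5->2, 9->5, 11->6, 7->3, 8->4
rank(y): 6->6, 2->2, 1->1, 5->5, 3->3, 4->4
Step 2: d_i = R_x(i) - R_y(i); compute d_i^2.
  (1-6)^2=25, (2-2)^2=0, (5-1)^2=16, (6-5)^2=1, (3-3)^2=0, (4-4)^2=0
sum(d^2) = 42.
Step 3: rho = 1 - 6*42 / (6*(6^2 - 1)) = 1 - 252/210 = -0.200000.
Step 4: Under H0, t = rho * sqrt((n-2)/(1-rho^2)) = -0.4082 ~ t(4).
Step 5: Two-sided p-value from the t-distribution with 4 df = 0.704000.
Step 6: alpha = 0.05. fail to reject H0.

rho = -0.2000, p = 0.704000, fail to reject H0 at alpha = 0.05.


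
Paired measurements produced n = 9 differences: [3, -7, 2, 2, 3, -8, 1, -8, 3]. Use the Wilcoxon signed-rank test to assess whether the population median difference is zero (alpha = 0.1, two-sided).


Step 1: Drop any zero differences (none here) and take |d_i|.
|d| = [3, 7, 2, 2, 3, 8, 1, 8, 3]
Step 2: Midrank |d_i| (ties get averaged ranks).
ranks: |3|->5, |7|->7, |2|->2.5, |2|->2.5, |3|->5, |8|->8.5, |1|->1, |8|->8.5, |3|->5
Step 3: Attach original signs; sum ranks with positive sign and with negative sign.
W+ = 5 + 2.5 + 2.5 + 5 + 1 + 5 = 21
W- = 7 + 8.5 + 8.5 = 24
(Check: W+ + W- = 45 should equal n(n+1)/2 = 45.)
Step 4: Test statistic W = min(W+, W-) = 21.
Step 5: Ties in |d|, so use the tie-corrected normal approximation.
        E[W] = n(n+1)/4 = 9*10/4 = 22.5.
        Tie groups: |d|=2 (t=2), |d|=3 (t=3), |d|=8 (t=2); sum(t^3 - t) = 36.
        Var[W] = n(n+1)(2n+1)/24 - sum(t^3-t)/48 = 1710/24 - 36/48 = 70.5.
        z = (W - E[W]) / sqrt(Var[W]) = (21 - 22.5) / 8.3964 = -0.1786.
        Two-sided p = 2*Phi(z) = 0.858215.
Step 6: alpha = 0.1. fail to reject H0.

W+ = 21, W- = 24, W = min = 21, p = 0.858215, fail to reject H0.


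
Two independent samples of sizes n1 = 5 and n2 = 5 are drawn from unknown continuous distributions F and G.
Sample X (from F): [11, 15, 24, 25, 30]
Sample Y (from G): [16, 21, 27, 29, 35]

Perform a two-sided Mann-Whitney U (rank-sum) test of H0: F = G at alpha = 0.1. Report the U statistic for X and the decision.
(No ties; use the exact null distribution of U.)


Step 1: Combine and sort all 10 observations; assign midranks.
sorted (value, group): (11,X), (15,X), (16,Y), (21,Y), (24,X), (25,X), (27,Y), (29,Y), (30,X), (35,Y)
ranks: 11->1, 15->2, 16->3, 21->4, 24->5, 25->6, 27->7, 29->8, 30->9, 35->10
Step 2: Rank sum for X: R1 = 1 + 2 + 5 + 6 + 9 = 23.
Step 3: U_X = R1 - n1(n1+1)/2 = 23 - 5*6/2 = 23 - 15 = 8.
       U_Y = n1*n2 - U_X = 25 - 8 = 17.
Step 4: No ties, so the exact null distribution of U (based on enumerating the C(10,5) = 252 equally likely rank assignments) gives the two-sided p-value.
Step 5: p-value = 0.420635; compare to alpha = 0.1. fail to reject H0.

U_X = 8, p = 0.420635, fail to reject H0 at alpha = 0.1.


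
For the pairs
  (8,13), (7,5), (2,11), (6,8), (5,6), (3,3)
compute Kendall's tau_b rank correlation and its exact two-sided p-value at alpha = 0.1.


Step 1: Enumerate the 15 unordered pairs (i,j) with i<j and classify each by sign(x_j-x_i) * sign(y_j-y_i).
  (1,2):dx=-1,dy=-8->C; (1,3):dx=-6,dy=-2->C; (1,4):dx=-2,dy=-5->C; (1,5):dx=-3,dy=-7->C
  (1,6):dx=-5,dy=-10->C; (2,3):dx=-5,dy=+6->D; (2,4):dx=-1,dy=+3->D; (2,5):dx=-2,dy=+1->D
  (2,6):dx=-4,dy=-2->C; (3,4):dx=+4,dy=-3->D; (3,5):dx=+3,dy=-5->D; (3,6):dx=+1,dy=-8->D
  (4,5):dx=-1,dy=-2->C; (4,6):dx=-3,dy=-5->C; (5,6):dx=-2,dy=-3->C
Step 2: C = 9, D = 6, total pairs = 15.
Step 3: tau = (C - D)/(n(n-1)/2) = (9 - 6)/15 = 0.200000.
Step 4: Exact two-sided p-value (enumerate n! = 720 permutations of y under H0): p = 0.719444.
Step 5: alpha = 0.1. fail to reject H0.

tau_b = 0.2000 (C=9, D=6), p = 0.719444, fail to reject H0.


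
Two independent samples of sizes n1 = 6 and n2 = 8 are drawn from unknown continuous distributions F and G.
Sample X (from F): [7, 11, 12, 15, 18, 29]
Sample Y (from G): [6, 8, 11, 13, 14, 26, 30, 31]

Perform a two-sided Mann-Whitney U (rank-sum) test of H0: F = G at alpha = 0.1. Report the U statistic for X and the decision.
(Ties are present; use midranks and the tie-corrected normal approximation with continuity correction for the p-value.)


Step 1: Combine and sort all 14 observations; assign midranks.
sorted (value, group): (6,Y), (7,X), (8,Y), (11,X), (11,Y), (12,X), (13,Y), (14,Y), (15,X), (18,X), (26,Y), (29,X), (30,Y), (31,Y)
ranks: 6->1, 7->2, 8->3, 11->4.5, 11->4.5, 12->6, 13->7, 14->8, 15->9, 18->10, 26->11, 29->12, 30->13, 31->14
Step 2: Rank sum for X: R1 = 2 + 4.5 + 6 + 9 + 10 + 12 = 43.5.
Step 3: U_X = R1 - n1(n1+1)/2 = 43.5 - 6*7/2 = 43.5 - 21 = 22.5.
       U_Y = n1*n2 - U_X = 48 - 22.5 = 25.5.
Step 4: Ties are present, so use the tie-corrected normal approximation (with continuity correction) for the p-value.
Step 5: p-value = 0.897167; compare to alpha = 0.1. fail to reject H0.

U_X = 22.5, p = 0.897167, fail to reject H0 at alpha = 0.1.


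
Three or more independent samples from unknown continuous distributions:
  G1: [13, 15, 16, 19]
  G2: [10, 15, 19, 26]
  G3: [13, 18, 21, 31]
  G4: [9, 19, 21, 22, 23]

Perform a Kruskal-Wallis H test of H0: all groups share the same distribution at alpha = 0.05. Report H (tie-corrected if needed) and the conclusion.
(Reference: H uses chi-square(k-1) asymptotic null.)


Step 1: Combine all N = 17 observations and assign midranks.
sorted (value, group, rank): (9,G4,1), (10,G2,2), (13,G1,3.5), (13,G3,3.5), (15,G1,5.5), (15,G2,5.5), (16,G1,7), (18,G3,8), (19,G1,10), (19,G2,10), (19,G4,10), (21,G3,12.5), (21,G4,12.5), (22,G4,14), (23,G4,15), (26,G2,16), (31,G3,17)
Step 2: Sum ranks within each group.
R_1 = 26 (n_1 = 4)
R_2 = 33.5 (n_2 = 4)
R_3 = 41 (n_3 = 4)
R_4 = 52.5 (n_4 = 5)
Step 3: H = 12/(N(N+1)) * sum(R_i^2/n_i) - 3(N+1)
     = 12/(17*18) * (26^2/4 + 33.5^2/4 + 41^2/4 + 52.5^2/5) - 3*18
     = 0.039216 * 1421.06 - 54
     = 1.727941.
Step 4: Ties present; correction factor C = 1 - 42/(17^3 - 17) = 0.991422. Corrected H = 1.727941 / 0.991422 = 1.742892.
Step 5: Under H0, H ~ chi^2(3); p-value = 0.627440.
Step 6: alpha = 0.05. fail to reject H0.

H = 1.7429, df = 3, p = 0.627440, fail to reject H0.


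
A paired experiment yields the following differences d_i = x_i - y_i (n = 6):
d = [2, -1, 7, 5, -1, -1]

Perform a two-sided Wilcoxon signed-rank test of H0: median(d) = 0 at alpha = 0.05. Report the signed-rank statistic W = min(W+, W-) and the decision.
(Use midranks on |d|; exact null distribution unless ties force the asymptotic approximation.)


Step 1: Drop any zero differences (none here) and take |d_i|.
|d| = [2, 1, 7, 5, 1, 1]
Step 2: Midrank |d_i| (ties get averaged ranks).
ranks: |2|->4, |1|->2, |7|->6, |5|->5, |1|->2, |1|->2
Step 3: Attach original signs; sum ranks with positive sign and with negative sign.
W+ = 4 + 6 + 5 = 15
W- = 2 + 2 + 2 = 6
(Check: W+ + W- = 21 should equal n(n+1)/2 = 21.)
Step 4: Test statistic W = min(W+, W-) = 6.
Step 5: Ties in |d|, so use the tie-corrected normal approximation.
        E[W] = n(n+1)/4 = 6*7/4 = 10.5.
        Tie groups: |d|=1 (t=3); sum(t^3 - t) = 24.
        Var[W] = n(n+1)(2n+1)/24 - sum(t^3-t)/48 = 546/24 - 24/48 = 22.25.
        z = (W - E[W]) / sqrt(Var[W]) = (6 - 10.5) / 4.7170 = -0.9540.
        Two-sided p = 2*Phi(z) = 0.340085.
Step 6: alpha = 0.05. fail to reject H0.

W+ = 15, W- = 6, W = min = 6, p = 0.340085, fail to reject H0.


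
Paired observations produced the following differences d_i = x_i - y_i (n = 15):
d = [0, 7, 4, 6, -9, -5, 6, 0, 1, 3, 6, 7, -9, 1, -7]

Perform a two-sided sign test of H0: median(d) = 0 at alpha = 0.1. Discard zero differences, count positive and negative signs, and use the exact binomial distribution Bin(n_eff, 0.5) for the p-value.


Step 1: Discard zero differences. Original n = 15; n_eff = number of nonzero differences = 13.
Nonzero differences (with sign): +7, +4, +6, -9, -5, +6, +1, +3, +6, +7, -9, +1, -7
Step 2: Count signs: positive = 9, negative = 4.
Step 3: Under H0: P(positive) = 0.5, so the number of positives S ~ Bin(13, 0.5).
Step 4: Two-sided exact p-value = sum of Bin(13,0.5) probabilities at or below the observed probability = 0.266846.
Step 5: alpha = 0.1. fail to reject H0.

n_eff = 13, pos = 9, neg = 4, p = 0.266846, fail to reject H0.


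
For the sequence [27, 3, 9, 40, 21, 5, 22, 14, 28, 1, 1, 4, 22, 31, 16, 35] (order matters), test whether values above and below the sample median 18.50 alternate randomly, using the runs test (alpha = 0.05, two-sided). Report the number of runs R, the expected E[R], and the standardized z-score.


Step 1: Compute median = 18.50; label A = above, B = below.
Labels in order: ABBAABABABBBAABA  (n_A = 8, n_B = 8)
Step 2: Count runs R = 11.
Step 3: Under H0 (random ordering), E[R] = 2*n_A*n_B/(n_A+n_B) + 1 = 2*8*8/16 + 1 = 9.0000.
        Var[R] = 2*n_A*n_B*(2*n_A*n_B - n_A - n_B) / ((n_A+n_B)^2 * (n_A+n_B-1)) = 14336/3840 = 3.7333.
        SD[R] = 1.9322.
Step 4: Continuity-corrected z = (R - 0.5 - E[R]) / SD[R] = (11 - 0.5 - 9.0000) / 1.9322 = 0.7763.
Step 5: Two-sided p-value via normal approximation = 2*(1 - Phi(|z|)) = 0.437558.
Step 6: alpha = 0.05. fail to reject H0.

R = 11, z = 0.7763, p = 0.437558, fail to reject H0.


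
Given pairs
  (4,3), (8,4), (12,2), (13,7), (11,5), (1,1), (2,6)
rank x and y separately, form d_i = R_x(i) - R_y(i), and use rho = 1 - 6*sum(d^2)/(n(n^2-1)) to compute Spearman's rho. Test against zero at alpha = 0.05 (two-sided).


Step 1: Rank x and y separately (midranks; no ties here).
rank(x): 4->3, 8->4, 12->6, 13->7, 11->5, 1->1, 2->2
rank(y): 3->3, 4->4, 2->2, 7->7, 5->5, 1->1, 6->6
Step 2: d_i = R_x(i) - R_y(i); compute d_i^2.
  (3-3)^2=0, (4-4)^2=0, (6-2)^2=16, (7-7)^2=0, (5-5)^2=0, (1-1)^2=0, (2-6)^2=16
sum(d^2) = 32.
Step 3: rho = 1 - 6*32 / (7*(7^2 - 1)) = 1 - 192/336 = 0.428571.
Step 4: Under H0, t = rho * sqrt((n-2)/(1-rho^2)) = 1.0607 ~ t(5).
Step 5: Two-sided p-value from the t-distribution with 5 df = 0.337368.
Step 6: alpha = 0.05. fail to reject H0.

rho = 0.4286, p = 0.337368, fail to reject H0 at alpha = 0.05.


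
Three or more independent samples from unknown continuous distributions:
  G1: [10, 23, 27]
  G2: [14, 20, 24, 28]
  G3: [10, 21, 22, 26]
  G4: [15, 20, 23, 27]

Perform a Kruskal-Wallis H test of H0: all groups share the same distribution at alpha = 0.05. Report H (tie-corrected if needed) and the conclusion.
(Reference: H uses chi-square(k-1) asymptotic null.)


Step 1: Combine all N = 15 observations and assign midranks.
sorted (value, group, rank): (10,G1,1.5), (10,G3,1.5), (14,G2,3), (15,G4,4), (20,G2,5.5), (20,G4,5.5), (21,G3,7), (22,G3,8), (23,G1,9.5), (23,G4,9.5), (24,G2,11), (26,G3,12), (27,G1,13.5), (27,G4,13.5), (28,G2,15)
Step 2: Sum ranks within each group.
R_1 = 24.5 (n_1 = 3)
R_2 = 34.5 (n_2 = 4)
R_3 = 28.5 (n_3 = 4)
R_4 = 32.5 (n_4 = 4)
Step 3: H = 12/(N(N+1)) * sum(R_i^2/n_i) - 3(N+1)
     = 12/(15*16) * (24.5^2/3 + 34.5^2/4 + 28.5^2/4 + 32.5^2/4) - 3*16
     = 0.050000 * 964.771 - 48
     = 0.238542.
Step 4: Ties present; correction factor C = 1 - 24/(15^3 - 15) = 0.992857. Corrected H = 0.238542 / 0.992857 = 0.240258.
Step 5: Under H0, H ~ chi^2(3); p-value = 0.970843.
Step 6: alpha = 0.05. fail to reject H0.

H = 0.2403, df = 3, p = 0.970843, fail to reject H0.


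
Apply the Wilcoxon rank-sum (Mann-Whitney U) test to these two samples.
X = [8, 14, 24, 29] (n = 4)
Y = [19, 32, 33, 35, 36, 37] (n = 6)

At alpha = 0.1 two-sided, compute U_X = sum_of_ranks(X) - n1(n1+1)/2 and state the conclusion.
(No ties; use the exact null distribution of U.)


Step 1: Combine and sort all 10 observations; assign midranks.
sorted (value, group): (8,X), (14,X), (19,Y), (24,X), (29,X), (32,Y), (33,Y), (35,Y), (36,Y), (37,Y)
ranks: 8->1, 14->2, 19->3, 24->4, 29->5, 32->6, 33->7, 35->8, 36->9, 37->10
Step 2: Rank sum for X: R1 = 1 + 2 + 4 + 5 = 12.
Step 3: U_X = R1 - n1(n1+1)/2 = 12 - 4*5/2 = 12 - 10 = 2.
       U_Y = n1*n2 - U_X = 24 - 2 = 22.
Step 4: No ties, so the exact null distribution of U (based on enumerating the C(10,4) = 210 equally likely rank assignments) gives the two-sided p-value.
Step 5: p-value = 0.038095; compare to alpha = 0.1. reject H0.

U_X = 2, p = 0.038095, reject H0 at alpha = 0.1.


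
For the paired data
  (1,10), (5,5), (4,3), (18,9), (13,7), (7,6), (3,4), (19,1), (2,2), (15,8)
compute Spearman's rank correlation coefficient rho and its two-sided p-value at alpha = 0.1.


Step 1: Rank x and y separately (midranks; no ties here).
rank(x): 1->1, 5->5, 4->4, 18->9, 13->7, 7->6, 3->3, 19->10, 2->2, 15->8
rank(y): 10->10, 5->5, 3->3, 9->9, 7->7, 6->6, 4->4, 1->1, 2->2, 8->8
Step 2: d_i = R_x(i) - R_y(i); compute d_i^2.
  (1-10)^2=81, (5-5)^2=0, (4-3)^2=1, (9-9)^2=0, (7-7)^2=0, (6-6)^2=0, (3-4)^2=1, (10-1)^2=81, (2-2)^2=0, (8-8)^2=0
sum(d^2) = 164.
Step 3: rho = 1 - 6*164 / (10*(10^2 - 1)) = 1 - 984/990 = 0.006061.
Step 4: Under H0, t = rho * sqrt((n-2)/(1-rho^2)) = 0.0171 ~ t(8).
Step 5: Two-sided p-value from the t-distribution with 8 df = 0.986743.
Step 6: alpha = 0.1. fail to reject H0.

rho = 0.0061, p = 0.986743, fail to reject H0 at alpha = 0.1.


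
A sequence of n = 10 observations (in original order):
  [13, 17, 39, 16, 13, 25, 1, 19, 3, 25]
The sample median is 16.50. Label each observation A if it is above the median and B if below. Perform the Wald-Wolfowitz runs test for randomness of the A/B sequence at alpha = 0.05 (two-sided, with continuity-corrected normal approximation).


Step 1: Compute median = 16.50; label A = above, B = below.
Labels in order: BAABBABABA  (n_A = 5, n_B = 5)
Step 2: Count runs R = 8.
Step 3: Under H0 (random ordering), E[R] = 2*n_A*n_B/(n_A+n_B) + 1 = 2*5*5/10 + 1 = 6.0000.
        Var[R] = 2*n_A*n_B*(2*n_A*n_B - n_A - n_B) / ((n_A+n_B)^2 * (n_A+n_B-1)) = 2000/900 = 2.2222.
        SD[R] = 1.4907.
Step 4: Continuity-corrected z = (R - 0.5 - E[R]) / SD[R] = (8 - 0.5 - 6.0000) / 1.4907 = 1.0062.
Step 5: Two-sided p-value via normal approximation = 2*(1 - Phi(|z|)) = 0.314305.
Step 6: alpha = 0.05. fail to reject H0.

R = 8, z = 1.0062, p = 0.314305, fail to reject H0.


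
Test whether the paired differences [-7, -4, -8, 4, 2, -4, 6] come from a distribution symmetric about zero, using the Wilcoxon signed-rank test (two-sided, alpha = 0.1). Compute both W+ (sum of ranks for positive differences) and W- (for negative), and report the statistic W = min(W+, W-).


Step 1: Drop any zero differences (none here) and take |d_i|.
|d| = [7, 4, 8, 4, 2, 4, 6]
Step 2: Midrank |d_i| (ties get averaged ranks).
ranks: |7|->6, |4|->3, |8|->7, |4|->3, |2|->1, |4|->3, |6|->5
Step 3: Attach original signs; sum ranks with positive sign and with negative sign.
W+ = 3 + 1 + 5 = 9
W- = 6 + 3 + 7 + 3 = 19
(Check: W+ + W- = 28 should equal n(n+1)/2 = 28.)
Step 4: Test statistic W = min(W+, W-) = 9.
Step 5: Ties in |d|, so use the tie-corrected normal approximation.
        E[W] = n(n+1)/4 = 7*8/4 = 14.
        Tie groups: |d|=4 (t=3); sum(t^3 - t) = 24.
        Var[W] = n(n+1)(2n+1)/24 - sum(t^3-t)/48 = 840/24 - 24/48 = 34.5.
        z = (W - E[W]) / sqrt(Var[W]) = (9 - 14) / 5.8737 = -0.8513.
        Two-sided p = 2*Phi(z) = 0.394627.
Step 6: alpha = 0.1. fail to reject H0.

W+ = 9, W- = 19, W = min = 9, p = 0.394627, fail to reject H0.


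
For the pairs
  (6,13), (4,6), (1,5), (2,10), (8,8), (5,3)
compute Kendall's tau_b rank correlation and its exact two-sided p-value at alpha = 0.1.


Step 1: Enumerate the 15 unordered pairs (i,j) with i<j and classify each by sign(x_j-x_i) * sign(y_j-y_i).
  (1,2):dx=-2,dy=-7->C; (1,3):dx=-5,dy=-8->C; (1,4):dx=-4,dy=-3->C; (1,5):dx=+2,dy=-5->D
  (1,6):dx=-1,dy=-10->C; (2,3):dx=-3,dy=-1->C; (2,4):dx=-2,dy=+4->D; (2,5):dx=+4,dy=+2->C
  (2,6):dx=+1,dy=-3->D; (3,4):dx=+1,dy=+5->C; (3,5):dx=+7,dy=+3->C; (3,6):dx=+4,dy=-2->D
  (4,5):dx=+6,dy=-2->D; (4,6):dx=+3,dy=-7->D; (5,6):dx=-3,dy=-5->C
Step 2: C = 9, D = 6, total pairs = 15.
Step 3: tau = (C - D)/(n(n-1)/2) = (9 - 6)/15 = 0.200000.
Step 4: Exact two-sided p-value (enumerate n! = 720 permutations of y under H0): p = 0.719444.
Step 5: alpha = 0.1. fail to reject H0.

tau_b = 0.2000 (C=9, D=6), p = 0.719444, fail to reject H0.


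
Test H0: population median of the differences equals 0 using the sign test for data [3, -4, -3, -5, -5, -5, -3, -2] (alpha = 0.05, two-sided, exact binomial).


Step 1: Discard zero differences. Original n = 8; n_eff = number of nonzero differences = 8.
Nonzero differences (with sign): +3, -4, -3, -5, -5, -5, -3, -2
Step 2: Count signs: positive = 1, negative = 7.
Step 3: Under H0: P(positive) = 0.5, so the number of positives S ~ Bin(8, 0.5).
Step 4: Two-sided exact p-value = sum of Bin(8,0.5) probabilities at or below the observed probability = 0.070312.
Step 5: alpha = 0.05. fail to reject H0.

n_eff = 8, pos = 1, neg = 7, p = 0.070312, fail to reject H0.


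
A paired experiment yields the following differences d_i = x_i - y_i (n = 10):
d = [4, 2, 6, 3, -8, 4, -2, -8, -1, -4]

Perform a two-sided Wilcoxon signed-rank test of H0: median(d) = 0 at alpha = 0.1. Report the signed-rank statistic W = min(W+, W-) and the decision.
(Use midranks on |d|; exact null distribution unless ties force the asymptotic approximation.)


Step 1: Drop any zero differences (none here) and take |d_i|.
|d| = [4, 2, 6, 3, 8, 4, 2, 8, 1, 4]
Step 2: Midrank |d_i| (ties get averaged ranks).
ranks: |4|->6, |2|->2.5, |6|->8, |3|->4, |8|->9.5, |4|->6, |2|->2.5, |8|->9.5, |1|->1, |4|->6
Step 3: Attach original signs; sum ranks with positive sign and with negative sign.
W+ = 6 + 2.5 + 8 + 4 + 6 = 26.5
W- = 9.5 + 2.5 + 9.5 + 1 + 6 = 28.5
(Check: W+ + W- = 55 should equal n(n+1)/2 = 55.)
Step 4: Test statistic W = min(W+, W-) = 26.5.
Step 5: Ties in |d|, so use the tie-corrected normal approximation.
        E[W] = n(n+1)/4 = 10*11/4 = 27.5.
        Tie groups: |d|=2 (t=2), |d|=4 (t=3), |d|=8 (t=2); sum(t^3 - t) = 36.
        Var[W] = n(n+1)(2n+1)/24 - sum(t^3-t)/48 = 2310/24 - 36/48 = 95.5.
        z = (W - E[W]) / sqrt(Var[W]) = (26.5 - 27.5) / 9.7724 = -0.1023.
        Two-sided p = 2*Phi(z) = 0.918496.
Step 6: alpha = 0.1. fail to reject H0.

W+ = 26.5, W- = 28.5, W = min = 26.5, p = 0.918496, fail to reject H0.
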